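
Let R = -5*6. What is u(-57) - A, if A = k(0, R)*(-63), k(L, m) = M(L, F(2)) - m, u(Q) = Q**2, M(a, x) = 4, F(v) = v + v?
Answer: 5391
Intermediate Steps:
F(v) = 2*v
R = -30
k(L, m) = 4 - m
A = -2142 (A = (4 - 1*(-30))*(-63) = (4 + 30)*(-63) = 34*(-63) = -2142)
u(-57) - A = (-57)**2 - 1*(-2142) = 3249 + 2142 = 5391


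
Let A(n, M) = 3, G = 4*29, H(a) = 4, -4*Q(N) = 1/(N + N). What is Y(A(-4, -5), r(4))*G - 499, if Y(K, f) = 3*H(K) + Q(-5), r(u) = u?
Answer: 8959/10 ≈ 895.90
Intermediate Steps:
Q(N) = -1/(8*N) (Q(N) = -1/(4*(N + N)) = -1/(2*N)/4 = -1/(8*N))
G = 116
Y(K, f) = 481/40 (Y(K, f) = 3*4 - 1/8/(-5) = 12 - 1/8*(-1/5) = 12 + 1/40 = 481/40)
Y(A(-4, -5), r(4))*G - 499 = (481/40)*116 - 499 = 13949/10 - 499 = 8959/10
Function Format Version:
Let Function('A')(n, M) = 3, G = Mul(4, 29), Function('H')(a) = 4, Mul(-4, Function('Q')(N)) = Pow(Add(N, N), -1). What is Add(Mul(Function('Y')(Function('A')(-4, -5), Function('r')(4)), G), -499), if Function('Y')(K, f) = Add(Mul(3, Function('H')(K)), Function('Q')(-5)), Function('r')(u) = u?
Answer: Rational(8959, 10) ≈ 895.90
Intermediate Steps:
Function('Q')(N) = Mul(Rational(-1, 8), Pow(N, -1)) (Function('Q')(N) = Mul(Rational(-1, 4), Pow(Add(N, N), -1)) = Mul(Rational(-1, 4), Pow(Mul(2, N), -1)) = Mul(Rational(-1, 4), Mul(Rational(1, 2), Pow(N, -1))) = Mul(Rational(-1, 8), Pow(N, -1)))
G = 116
Function('Y')(K, f) = Rational(481, 40) (Function('Y')(K, f) = Add(Mul(3, 4), Mul(Rational(-1, 8), Pow(-5, -1))) = Add(12, Mul(Rational(-1, 8), Rational(-1, 5))) = Add(12, Rational(1, 40)) = Rational(481, 40))
Add(Mul(Function('Y')(Function('A')(-4, -5), Function('r')(4)), G), -499) = Add(Mul(Rational(481, 40), 116), -499) = Add(Rational(13949, 10), -499) = Rational(8959, 10)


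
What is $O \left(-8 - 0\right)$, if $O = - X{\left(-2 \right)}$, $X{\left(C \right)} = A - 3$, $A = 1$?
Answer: $-16$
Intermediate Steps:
$X{\left(C \right)} = -2$ ($X{\left(C \right)} = 1 - 3 = -2$)
$O = 2$ ($O = \left(-1\right) \left(-2\right) = 2$)
$O \left(-8 - 0\right) = 2 \left(-8 - 0\right) = 2 \left(-8 + 0\right) = 2 \left(-8\right) = -16$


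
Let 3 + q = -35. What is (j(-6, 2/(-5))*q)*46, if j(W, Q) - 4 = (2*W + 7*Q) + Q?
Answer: 97888/5 ≈ 19578.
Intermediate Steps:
q = -38 (q = -3 - 35 = -38)
j(W, Q) = 4 + 2*W + 8*Q (j(W, Q) = 4 + ((2*W + 7*Q) + Q) = 4 + (2*W + 8*Q) = 4 + 2*W + 8*Q)
(j(-6, 2/(-5))*q)*46 = ((4 + 2*(-6) + 8*(2/(-5)))*(-38))*46 = ((4 - 12 + 8*(2*(-⅕)))*(-38))*46 = ((4 - 12 + 8*(-⅖))*(-38))*46 = ((4 - 12 - 16/5)*(-38))*46 = -56/5*(-38)*46 = (2128/5)*46 = 97888/5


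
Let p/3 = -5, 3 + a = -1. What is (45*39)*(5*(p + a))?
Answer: -166725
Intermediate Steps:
a = -4 (a = -3 - 1 = -4)
p = -15 (p = 3*(-5) = -15)
(45*39)*(5*(p + a)) = (45*39)*(5*(-15 - 4)) = 1755*(5*(-19)) = 1755*(-95) = -166725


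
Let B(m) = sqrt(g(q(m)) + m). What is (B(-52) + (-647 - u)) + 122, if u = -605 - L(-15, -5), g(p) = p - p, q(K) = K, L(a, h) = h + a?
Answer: 60 + 2*I*sqrt(13) ≈ 60.0 + 7.2111*I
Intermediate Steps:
L(a, h) = a + h
g(p) = 0
u = -585 (u = -605 - (-15 - 5) = -605 - 1*(-20) = -605 + 20 = -585)
B(m) = sqrt(m) (B(m) = sqrt(0 + m) = sqrt(m))
(B(-52) + (-647 - u)) + 122 = (sqrt(-52) + (-647 - 1*(-585))) + 122 = (2*I*sqrt(13) + (-647 + 585)) + 122 = (2*I*sqrt(13) - 62) + 122 = (-62 + 2*I*sqrt(13)) + 122 = 60 + 2*I*sqrt(13)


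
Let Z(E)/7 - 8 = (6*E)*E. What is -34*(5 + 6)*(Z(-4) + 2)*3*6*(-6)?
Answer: 29486160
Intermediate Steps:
Z(E) = 56 + 42*E² (Z(E) = 56 + 7*((6*E)*E) = 56 + 7*(6*E²) = 56 + 42*E²)
-34*(5 + 6)*(Z(-4) + 2)*3*6*(-6) = -34*(5 + 6)*((56 + 42*(-4)²) + 2)*3*6*(-6) = -34*11*((56 + 42*16) + 2)*18*(-6) = -34*11*((56 + 672) + 2)*18*(-6) = -34*11*(728 + 2)*18*(-6) = -34*11*730*18*(-6) = -273020*18*(-6) = -34*144540*(-6) = -4914360*(-6) = 29486160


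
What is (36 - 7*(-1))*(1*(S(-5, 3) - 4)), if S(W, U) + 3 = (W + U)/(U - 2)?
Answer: -387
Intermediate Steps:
S(W, U) = -3 + (U + W)/(-2 + U) (S(W, U) = -3 + (W + U)/(U - 2) = -3 + (U + W)/(-2 + U))
(36 - 7*(-1))*(1*(S(-5, 3) - 4)) = (36 - 7*(-1))*(1*((6 - 5 - 2*3)/(-2 + 3) - 4)) = (36 + 7)*(1*((6 - 5 - 6)/1 - 4)) = 43*(1*(1*(-5) - 4)) = 43*(1*(-5 - 4)) = 43*(1*(-9)) = 43*(-9) = -387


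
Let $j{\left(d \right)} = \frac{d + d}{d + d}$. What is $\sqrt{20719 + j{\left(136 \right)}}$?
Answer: $4 \sqrt{1295} \approx 143.94$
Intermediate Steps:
$j{\left(d \right)} = 1$ ($j{\left(d \right)} = \frac{2 d}{2 d} = 2 d \frac{1}{2 d} = 1$)
$\sqrt{20719 + j{\left(136 \right)}} = \sqrt{20719 + 1} = \sqrt{20720} = 4 \sqrt{1295}$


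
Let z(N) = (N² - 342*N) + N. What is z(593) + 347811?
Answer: 497247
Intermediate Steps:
z(N) = N² - 341*N
z(593) + 347811 = 593*(-341 + 593) + 347811 = 593*252 + 347811 = 149436 + 347811 = 497247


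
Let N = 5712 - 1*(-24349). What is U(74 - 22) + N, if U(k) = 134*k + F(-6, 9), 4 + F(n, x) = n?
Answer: 37019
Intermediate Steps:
N = 30061 (N = 5712 + 24349 = 30061)
F(n, x) = -4 + n
U(k) = -10 + 134*k (U(k) = 134*k + (-4 - 6) = 134*k - 10 = -10 + 134*k)
U(74 - 22) + N = (-10 + 134*(74 - 22)) + 30061 = (-10 + 134*52) + 30061 = (-10 + 6968) + 30061 = 6958 + 30061 = 37019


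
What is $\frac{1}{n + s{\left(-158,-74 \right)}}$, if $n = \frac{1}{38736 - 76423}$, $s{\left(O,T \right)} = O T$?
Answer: $\frac{37687}{440636403} \approx 8.5529 \cdot 10^{-5}$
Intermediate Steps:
$n = - \frac{1}{37687}$ ($n = \frac{1}{-37687} = - \frac{1}{37687} \approx -2.6534 \cdot 10^{-5}$)
$\frac{1}{n + s{\left(-158,-74 \right)}} = \frac{1}{- \frac{1}{37687} - -11692} = \frac{1}{- \frac{1}{37687} + 11692} = \frac{1}{\frac{440636403}{37687}} = \frac{37687}{440636403}$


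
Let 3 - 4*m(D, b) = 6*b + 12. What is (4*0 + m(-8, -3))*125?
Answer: 1125/4 ≈ 281.25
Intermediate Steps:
m(D, b) = -9/4 - 3*b/2 (m(D, b) = 3/4 - (6*b + 12)/4 = 3/4 - (12 + 6*b)/4 = 3/4 + (-3 - 3*b/2) = -9/4 - 3*b/2)
(4*0 + m(-8, -3))*125 = (4*0 + (-9/4 - 3/2*(-3)))*125 = (0 + (-9/4 + 9/2))*125 = (0 + 9/4)*125 = (9/4)*125 = 1125/4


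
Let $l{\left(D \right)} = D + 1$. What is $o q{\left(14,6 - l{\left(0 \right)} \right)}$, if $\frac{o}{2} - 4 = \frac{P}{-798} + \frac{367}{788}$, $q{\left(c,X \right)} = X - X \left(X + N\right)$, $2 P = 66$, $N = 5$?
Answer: $- \frac{20866185}{52402} \approx -398.19$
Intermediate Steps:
$l{\left(D \right)} = 1 + D$
$P = 33$ ($P = \frac{1}{2} \cdot 66 = 33$)
$q{\left(c,X \right)} = X - X \left(5 + X\right)$ ($q{\left(c,X \right)} = X - X \left(X + 5\right) = X - X \left(5 + X\right)$)
$o = \frac{463693}{52402}$ ($o = 8 + 2 \left(\frac{33}{-798} + \frac{367}{788}\right) = 8 + 2 \left(33 \left(- \frac{1}{798}\right) + 367 \cdot \frac{1}{788}\right) = 8 + 2 \left(- \frac{11}{266} + \frac{367}{788}\right) = 8 + 2 \cdot \frac{44477}{104804} = 8 + \frac{44477}{52402} = \frac{463693}{52402} \approx 8.8488$)
$o q{\left(14,6 - l{\left(0 \right)} \right)} = \frac{463693 \left(- \left(6 - \left(1 + 0\right)\right) \left(4 + \left(6 - \left(1 + 0\right)\right)\right)\right)}{52402} = \frac{463693 \left(- \left(6 - 1\right) \left(4 + \left(6 - 1\right)\right)\right)}{52402} = \frac{463693 \left(\left(-1\right) 5 \left(4 + 5\right)\right)}{52402} = \frac{463693 \left(\left(-1\right) 5 \cdot 9\right)}{52402} = \frac{463693}{52402} \left(-45\right) = - \frac{20866185}{52402}$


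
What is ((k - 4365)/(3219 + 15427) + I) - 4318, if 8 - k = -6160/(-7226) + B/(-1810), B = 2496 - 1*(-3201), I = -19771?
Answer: -2937346621641569/121936076380 ≈ -24089.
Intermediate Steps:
B = 5697 (B = 2496 + 3201 = 5697)
k = 67324701/6539530 (k = 8 - (-6160/(-7226) + 5697/(-1810)) = 8 - (-6160*(-1/7226) + 5697*(-1/1810)) = 8 - (3080/3613 - 5697/1810) = 8 - 1*(-15008461/6539530) = 8 + 15008461/6539530 = 67324701/6539530 ≈ 10.295)
((k - 4365)/(3219 + 15427) + I) - 4318 = ((67324701/6539530 - 4365)/(3219 + 15427) - 19771) - 4318 = (-28477723749/6539530/18646 - 19771) - 4318 = (-28477723749/6539530*1/18646 - 19771) - 4318 = (-28477723749/121936076380 - 19771) - 4318 = -2410826643832729/121936076380 - 4318 = -2937346621641569/121936076380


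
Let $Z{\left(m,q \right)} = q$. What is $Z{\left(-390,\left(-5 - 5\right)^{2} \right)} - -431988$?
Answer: $432088$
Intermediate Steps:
$Z{\left(-390,\left(-5 - 5\right)^{2} \right)} - -431988 = \left(-5 - 5\right)^{2} - -431988 = \left(-10\right)^{2} + 431988 = 100 + 431988 = 432088$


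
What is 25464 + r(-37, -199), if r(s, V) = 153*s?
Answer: 19803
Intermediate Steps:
25464 + r(-37, -199) = 25464 + 153*(-37) = 25464 - 5661 = 19803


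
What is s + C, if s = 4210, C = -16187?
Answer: -11977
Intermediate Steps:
s + C = 4210 - 16187 = -11977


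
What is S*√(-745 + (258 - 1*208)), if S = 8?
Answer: 8*I*√695 ≈ 210.9*I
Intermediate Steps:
S*√(-745 + (258 - 1*208)) = 8*√(-745 + (258 - 1*208)) = 8*√(-745 + (258 - 208)) = 8*√(-745 + 50) = 8*√(-695) = 8*(I*√695) = 8*I*√695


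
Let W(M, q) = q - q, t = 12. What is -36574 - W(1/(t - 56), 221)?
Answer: -36574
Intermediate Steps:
W(M, q) = 0
-36574 - W(1/(t - 56), 221) = -36574 - 1*0 = -36574 + 0 = -36574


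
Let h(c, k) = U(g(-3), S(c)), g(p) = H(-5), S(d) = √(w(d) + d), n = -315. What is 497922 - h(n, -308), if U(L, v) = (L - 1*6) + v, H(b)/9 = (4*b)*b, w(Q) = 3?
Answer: 497028 - 2*I*√78 ≈ 4.9703e+5 - 17.664*I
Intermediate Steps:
H(b) = 36*b² (H(b) = 9*((4*b)*b) = 9*(4*b²) = 36*b²)
S(d) = √(3 + d)
g(p) = 900 (g(p) = 36*(-5)² = 36*25 = 900)
U(L, v) = -6 + L + v (U(L, v) = (L - 6) + v = (-6 + L) + v = -6 + L + v)
h(c, k) = 894 + √(3 + c) (h(c, k) = -6 + 900 + √(3 + c) = 894 + √(3 + c))
497922 - h(n, -308) = 497922 - (894 + √(3 - 315)) = 497922 - (894 + √(-312)) = 497922 - (894 + 2*I*√78) = 497922 + (-894 - 2*I*√78) = 497028 - 2*I*√78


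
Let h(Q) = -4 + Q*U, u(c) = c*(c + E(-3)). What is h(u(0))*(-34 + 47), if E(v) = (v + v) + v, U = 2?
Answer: -52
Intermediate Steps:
E(v) = 3*v (E(v) = 2*v + v = 3*v)
u(c) = c*(-9 + c) (u(c) = c*(c + 3*(-3)) = c*(c - 9) = c*(-9 + c))
h(Q) = -4 + 2*Q (h(Q) = -4 + Q*2 = -4 + 2*Q)
h(u(0))*(-34 + 47) = (-4 + 2*(0*(-9 + 0)))*(-34 + 47) = (-4 + 2*(0*(-9)))*13 = (-4 + 2*0)*13 = (-4 + 0)*13 = -4*13 = -52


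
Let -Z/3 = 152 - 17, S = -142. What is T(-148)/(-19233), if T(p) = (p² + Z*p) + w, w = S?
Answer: -9078/2137 ≈ -4.2480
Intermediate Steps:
Z = -405 (Z = -3*(152 - 17) = -3*135 = -405)
w = -142
T(p) = -142 + p² - 405*p (T(p) = (p² - 405*p) - 142 = -142 + p² - 405*p)
T(-148)/(-19233) = (-142 + (-148)² - 405*(-148))/(-19233) = (-142 + 21904 + 59940)*(-1/19233) = 81702*(-1/19233) = -9078/2137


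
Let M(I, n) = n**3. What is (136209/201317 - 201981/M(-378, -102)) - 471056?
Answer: -33545282312792989/71213070312 ≈ -4.7106e+5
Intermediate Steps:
(136209/201317 - 201981/M(-378, -102)) - 471056 = (136209/201317 - 201981/((-102)**3)) - 471056 = (136209*(1/201317) - 201981/(-1061208)) - 471056 = (136209/201317 - 201981*(-1/1061208)) - 471056 = (136209/201317 + 67327/353736) - 471056 = 61736096483/71213070312 - 471056 = -33545282312792989/71213070312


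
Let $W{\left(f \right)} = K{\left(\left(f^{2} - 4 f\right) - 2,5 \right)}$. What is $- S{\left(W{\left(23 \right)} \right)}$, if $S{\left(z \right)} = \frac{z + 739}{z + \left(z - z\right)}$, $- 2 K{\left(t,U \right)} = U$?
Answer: $\frac{1473}{5} \approx 294.6$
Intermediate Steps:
$K{\left(t,U \right)} = - \frac{U}{2}$
$W{\left(f \right)} = - \frac{5}{2}$ ($W{\left(f \right)} = \left(- \frac{1}{2}\right) 5 = - \frac{5}{2}$)
$S{\left(z \right)} = \frac{739 + z}{z}$ ($S{\left(z \right)} = \frac{739 + z}{z + 0} = \frac{739 + z}{z}$)
$- S{\left(W{\left(23 \right)} \right)} = - \frac{739 - \frac{5}{2}}{- \frac{5}{2}} = - \frac{\left(-2\right) 1473}{5 \cdot 2} = \left(-1\right) \left(- \frac{1473}{5}\right) = \frac{1473}{5}$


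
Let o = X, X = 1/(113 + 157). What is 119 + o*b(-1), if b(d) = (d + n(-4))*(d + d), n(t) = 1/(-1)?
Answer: 16067/135 ≈ 119.01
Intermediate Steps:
n(t) = -1
X = 1/270 ≈ 0.0037037
o = 1/270 ≈ 0.0037037
b(d) = 2*d*(-1 + d) (b(d) = (d - 1)*(d + d) = (-1 + d)*(2*d) = 2*d*(-1 + d))
119 + o*b(-1) = 119 + (2*(-1)*(-1 - 1))/270 = 119 + (2*(-1)*(-2))/270 = 119 + (1/270)*4 = 119 + 2/135 = 16067/135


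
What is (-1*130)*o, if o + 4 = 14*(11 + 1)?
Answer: -21320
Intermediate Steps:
o = 164 (o = -4 + 14*(11 + 1) = -4 + 14*12 = -4 + 168 = 164)
(-1*130)*o = -1*130*164 = -130*164 = -21320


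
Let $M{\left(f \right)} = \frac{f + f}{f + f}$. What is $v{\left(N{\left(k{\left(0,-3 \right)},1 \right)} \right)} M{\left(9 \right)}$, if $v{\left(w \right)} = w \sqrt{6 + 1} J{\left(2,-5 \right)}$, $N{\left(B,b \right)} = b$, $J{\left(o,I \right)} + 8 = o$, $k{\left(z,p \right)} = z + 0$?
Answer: $- 6 \sqrt{7} \approx -15.875$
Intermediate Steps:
$k{\left(z,p \right)} = z$
$J{\left(o,I \right)} = -8 + o$
$M{\left(f \right)} = 1$ ($M{\left(f \right)} = \frac{2 f}{2 f} = 2 f \frac{1}{2 f} = 1$)
$v{\left(w \right)} = - 6 w \sqrt{7}$ ($v{\left(w \right)} = w \sqrt{6 + 1} \left(-8 + 2\right) = w \sqrt{7} \left(-6\right) = - 6 w \sqrt{7}$)
$v{\left(N{\left(k{\left(0,-3 \right)},1 \right)} \right)} M{\left(9 \right)} = \left(-6\right) 1 \sqrt{7} \cdot 1 = - 6 \sqrt{7} \cdot 1 = - 6 \sqrt{7}$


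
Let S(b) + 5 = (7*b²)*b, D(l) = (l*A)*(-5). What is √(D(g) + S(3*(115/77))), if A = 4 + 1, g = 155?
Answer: I*√2331847045/847 ≈ 57.012*I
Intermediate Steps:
A = 5
D(l) = -25*l (D(l) = (l*5)*(-5) = (5*l)*(-5) = -25*l)
S(b) = -5 + 7*b³ (S(b) = -5 + (7*b²)*b = -5 + 7*b³)
√(D(g) + S(3*(115/77))) = √(-25*155 + (-5 + 7*(3*(115/77))³)) = √(-3875 + (-5 + 7*(3*(115*(1/77)))³)) = √(-3875 + (-5 + 7*(3*(115/77))³)) = √(-3875 + (-5 + 7*(345/77)³)) = √(-3875 + (-5 + 7*(41063625/456533))) = √(-3875 + (-5 + 41063625/65219)) = √(-3875 + 40737530/65219) = √(-211986095/65219) = I*√2331847045/847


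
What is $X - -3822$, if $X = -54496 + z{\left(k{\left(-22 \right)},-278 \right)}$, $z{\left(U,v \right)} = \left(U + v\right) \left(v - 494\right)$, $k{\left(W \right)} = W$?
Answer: $180926$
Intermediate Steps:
$z{\left(U,v \right)} = \left(-494 + v\right) \left(U + v\right)$ ($z{\left(U,v \right)} = \left(U + v\right) \left(-494 + v\right) = \left(-494 + v\right) \left(U + v\right)$)
$X = 177104$ ($X = -54496 - \left(-154316 - 77284\right) = -54496 + \left(77284 + 10868 + 137332 + 6116\right) = -54496 + 231600 = 177104$)
$X - -3822 = 177104 - -3822 = 177104 + \left(3848 - 26\right) = 177104 + 3822 = 180926$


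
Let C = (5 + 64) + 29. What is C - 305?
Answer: -207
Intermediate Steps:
C = 98 (C = 69 + 29 = 98)
C - 305 = 98 - 305 = -207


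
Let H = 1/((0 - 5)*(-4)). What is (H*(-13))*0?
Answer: 0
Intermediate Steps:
H = 1/20 (H = 1/(-5*(-4)) = 1/20 ≈ 0.050000)
(H*(-13))*0 = ((1/20)*(-13))*0 = -13/20*0 = 0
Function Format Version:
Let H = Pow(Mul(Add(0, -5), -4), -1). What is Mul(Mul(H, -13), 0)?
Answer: 0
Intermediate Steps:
H = Rational(1, 20) (H = Pow(Mul(-5, -4), -1) = Pow(20, -1) = Rational(1, 20) ≈ 0.050000)
Mul(Mul(H, -13), 0) = Mul(Mul(Rational(1, 20), -13), 0) = Mul(Rational(-13, 20), 0) = 0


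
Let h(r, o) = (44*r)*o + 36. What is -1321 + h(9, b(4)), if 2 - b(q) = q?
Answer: -2077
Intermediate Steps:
b(q) = 2 - q
h(r, o) = 36 + 44*o*r (h(r, o) = 44*o*r + 36 = 36 + 44*o*r)
-1321 + h(9, b(4)) = -1321 + (36 + 44*(2 - 1*4)*9) = -1321 + (36 + 44*(2 - 4)*9) = -1321 + (36 + 44*(-2)*9) = -1321 + (36 - 792) = -1321 - 756 = -2077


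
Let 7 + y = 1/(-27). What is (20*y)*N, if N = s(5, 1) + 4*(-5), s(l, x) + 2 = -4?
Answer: 98800/27 ≈ 3659.3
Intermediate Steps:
s(l, x) = -6 (s(l, x) = -2 - 4 = -6)
y = -190/27 (y = -7 + 1/(-27) = -7 - 1/27 = -190/27 ≈ -7.0370)
N = -26 (N = -6 + 4*(-5) = -6 - 20 = -26)
(20*y)*N = (20*(-190/27))*(-26) = -3800/27*(-26) = 98800/27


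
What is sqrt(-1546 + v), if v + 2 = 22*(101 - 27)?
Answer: 4*sqrt(5) ≈ 8.9443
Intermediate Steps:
v = 1626 (v = -2 + 22*(101 - 27) = -2 + 22*74 = -2 + 1628 = 1626)
sqrt(-1546 + v) = sqrt(-1546 + 1626) = sqrt(80) = 4*sqrt(5)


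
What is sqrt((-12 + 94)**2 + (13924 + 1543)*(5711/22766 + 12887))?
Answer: sqrt(103312883000968810)/22766 ≈ 14119.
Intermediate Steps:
sqrt((-12 + 94)**2 + (13924 + 1543)*(5711/22766 + 12887)) = sqrt(82**2 + 15467*(5711*(1/22766) + 12887)) = sqrt(6724 + 15467*(5711/22766 + 12887)) = sqrt(6724 + 15467*(293391153/22766)) = sqrt(6724 + 4537880963451/22766) = sqrt(4538034042035/22766) = sqrt(103312883000968810)/22766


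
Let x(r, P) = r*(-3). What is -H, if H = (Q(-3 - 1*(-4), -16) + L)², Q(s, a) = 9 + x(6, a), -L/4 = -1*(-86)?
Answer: -124609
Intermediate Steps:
x(r, P) = -3*r
L = -344 (L = -(-4)*(-86) = -4*86 = -344)
Q(s, a) = -9 (Q(s, a) = 9 - 3*6 = 9 - 18 = -9)
H = 124609 (H = (-9 - 344)² = (-353)² = 124609)
-H = -1*124609 = -124609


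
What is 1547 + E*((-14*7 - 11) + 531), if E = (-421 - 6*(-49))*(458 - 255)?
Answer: -10878035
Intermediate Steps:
E = -25781 (E = (-421 + 294)*203 = -127*203 = -25781)
1547 + E*((-14*7 - 11) + 531) = 1547 - 25781*((-14*7 - 11) + 531) = 1547 - 25781*((-98 - 11) + 531) = 1547 - 25781*(-109 + 531) = 1547 - 25781*422 = 1547 - 10879582 = -10878035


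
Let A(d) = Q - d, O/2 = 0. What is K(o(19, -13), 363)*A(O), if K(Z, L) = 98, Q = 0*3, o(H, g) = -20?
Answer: 0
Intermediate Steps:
O = 0 (O = 2*0 = 0)
Q = 0
A(d) = -d (A(d) = 0 - d = -d)
K(o(19, -13), 363)*A(O) = 98*(-1*0) = 98*0 = 0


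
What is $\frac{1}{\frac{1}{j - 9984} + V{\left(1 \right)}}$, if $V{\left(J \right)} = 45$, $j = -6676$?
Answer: $\frac{16660}{749699} \approx 0.022222$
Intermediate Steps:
$\frac{1}{\frac{1}{j - 9984} + V{\left(1 \right)}} = \frac{1}{\frac{1}{-6676 - 9984} + 45} = \frac{1}{\frac{1}{-16660} + 45} = \frac{1}{- \frac{1}{16660} + 45} = \frac{1}{\frac{749699}{16660}} = \frac{16660}{749699}$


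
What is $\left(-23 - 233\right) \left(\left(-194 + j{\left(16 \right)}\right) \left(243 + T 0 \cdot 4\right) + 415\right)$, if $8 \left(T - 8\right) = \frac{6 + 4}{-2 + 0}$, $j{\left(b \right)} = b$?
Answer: $10966784$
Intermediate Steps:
$T = \frac{59}{8}$ ($T = 8 + \frac{\left(6 + 4\right) \frac{1}{-2 + 0}}{8} = 8 + \frac{10 \frac{1}{-2}}{8} = 8 + \frac{10 \left(- \frac{1}{2}\right)}{8} = 8 + \frac{1}{8} \left(-5\right) = 8 - \frac{5}{8} = \frac{59}{8} \approx 7.375$)
$\left(-23 - 233\right) \left(\left(-194 + j{\left(16 \right)}\right) \left(243 + T 0 \cdot 4\right) + 415\right) = \left(-23 - 233\right) \left(\left(-194 + 16\right) \left(243 + \frac{59}{8} \cdot 0 \cdot 4\right) + 415\right) = \left(-23 - 233\right) \left(- 178 \left(243 + 0 \cdot 4\right) + 415\right) = - 256 \left(- 178 \left(243 + 0\right) + 415\right) = - 256 \left(\left(-178\right) 243 + 415\right) = - 256 \left(-43254 + 415\right) = \left(-256\right) \left(-42839\right) = 10966784$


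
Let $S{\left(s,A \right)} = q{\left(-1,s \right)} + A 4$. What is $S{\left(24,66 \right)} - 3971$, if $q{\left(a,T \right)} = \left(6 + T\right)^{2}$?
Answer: $-2807$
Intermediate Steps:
$S{\left(s,A \right)} = \left(6 + s\right)^{2} + 4 A$ ($S{\left(s,A \right)} = \left(6 + s\right)^{2} + A 4 = \left(6 + s\right)^{2} + 4 A$)
$S{\left(24,66 \right)} - 3971 = \left(\left(6 + 24\right)^{2} + 4 \cdot 66\right) - 3971 = \left(30^{2} + 264\right) - 3971 = \left(900 + 264\right) - 3971 = 1164 - 3971 = -2807$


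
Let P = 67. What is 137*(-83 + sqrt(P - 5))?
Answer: -11371 + 137*sqrt(62) ≈ -10292.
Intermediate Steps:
137*(-83 + sqrt(P - 5)) = 137*(-83 + sqrt(67 - 5)) = 137*(-83 + sqrt(62)) = -11371 + 137*sqrt(62)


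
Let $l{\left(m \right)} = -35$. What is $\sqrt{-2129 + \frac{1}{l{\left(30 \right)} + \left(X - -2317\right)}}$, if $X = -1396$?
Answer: $\frac{i \sqrt{1671255598}}{886} \approx 46.141 i$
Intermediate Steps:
$\sqrt{-2129 + \frac{1}{l{\left(30 \right)} + \left(X - -2317\right)}} = \sqrt{-2129 + \frac{1}{-35 - -921}} = \sqrt{-2129 + \frac{1}{-35 + \left(-1396 + 2317\right)}} = \sqrt{-2129 + \frac{1}{-35 + 921}} = \sqrt{-2129 + \frac{1}{886}} = \sqrt{- \frac{1886293}{886}} = \frac{i \sqrt{1671255598}}{886}$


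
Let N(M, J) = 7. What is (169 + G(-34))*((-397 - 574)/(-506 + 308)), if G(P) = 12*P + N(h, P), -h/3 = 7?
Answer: -112636/99 ≈ -1137.7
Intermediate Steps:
h = -21 (h = -3*7 = -21)
G(P) = 7 + 12*P (G(P) = 12*P + 7 = 7 + 12*P)
(169 + G(-34))*((-397 - 574)/(-506 + 308)) = (169 + (7 + 12*(-34)))*((-397 - 574)/(-506 + 308)) = (169 + (7 - 408))*(-971/(-198)) = (169 - 401)*(-971*(-1/198)) = -232*971/198 = -112636/99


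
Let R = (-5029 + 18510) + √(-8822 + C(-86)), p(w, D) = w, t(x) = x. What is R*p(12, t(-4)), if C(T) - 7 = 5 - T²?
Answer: 161772 + 12*I*√16206 ≈ 1.6177e+5 + 1527.6*I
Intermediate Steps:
C(T) = 12 - T² (C(T) = 7 + (5 - T²) = 12 - T²)
R = 13481 + I*√16206 (R = (-5029 + 18510) + √(-8822 + (12 - 1*(-86)²)) = 13481 + √(-8822 + (12 - 1*7396)) = 13481 + √(-8822 + (12 - 7396)) = 13481 + √(-8822 - 7384) = 13481 + √(-16206) = 13481 + I*√16206 ≈ 13481.0 + 127.3*I)
R*p(12, t(-4)) = (13481 + I*√16206)*12 = 161772 + 12*I*√16206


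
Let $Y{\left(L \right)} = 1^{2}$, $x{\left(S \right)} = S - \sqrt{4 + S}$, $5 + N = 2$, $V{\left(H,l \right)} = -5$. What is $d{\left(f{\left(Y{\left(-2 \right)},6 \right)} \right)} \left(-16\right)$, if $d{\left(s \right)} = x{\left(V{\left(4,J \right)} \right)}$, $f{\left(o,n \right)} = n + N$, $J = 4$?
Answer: $80 + 16 i \approx 80.0 + 16.0 i$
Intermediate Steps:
$N = -3$ ($N = -5 + 2 = -3$)
$Y{\left(L \right)} = 1$
$f{\left(o,n \right)} = -3 + n$ ($f{\left(o,n \right)} = n - 3 = -3 + n$)
$d{\left(s \right)} = -5 - i$ ($d{\left(s \right)} = -5 - \sqrt{4 - 5} = -5 - \sqrt{-1} = -5 - i$)
$d{\left(f{\left(Y{\left(-2 \right)},6 \right)} \right)} \left(-16\right) = \left(-5 - i\right) \left(-16\right) = 80 + 16 i$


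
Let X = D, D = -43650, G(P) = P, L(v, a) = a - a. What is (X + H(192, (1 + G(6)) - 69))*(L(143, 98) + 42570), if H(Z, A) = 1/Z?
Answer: -59461768905/32 ≈ -1.8582e+9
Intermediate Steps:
L(v, a) = 0
X = -43650
(X + H(192, (1 + G(6)) - 69))*(L(143, 98) + 42570) = (-43650 + 1/192)*(0 + 42570) = (-43650 + 1/192)*42570 = -8380799/192*42570 = -59461768905/32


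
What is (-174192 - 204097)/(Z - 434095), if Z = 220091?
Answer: 378289/214004 ≈ 1.7677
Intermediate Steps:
(-174192 - 204097)/(Z - 434095) = (-174192 - 204097)/(220091 - 434095) = -378289/(-214004) = -378289*(-1/214004) = 378289/214004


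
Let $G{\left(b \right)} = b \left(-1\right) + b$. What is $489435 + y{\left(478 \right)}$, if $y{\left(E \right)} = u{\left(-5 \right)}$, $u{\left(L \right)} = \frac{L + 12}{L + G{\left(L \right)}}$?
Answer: $\frac{2447168}{5} \approx 4.8943 \cdot 10^{5}$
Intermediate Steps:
$G{\left(b \right)} = 0$ ($G{\left(b \right)} = - b + b = 0$)
$u{\left(L \right)} = \frac{12 + L}{L}$ ($u{\left(L \right)} = \frac{L + 12}{L + 0} = \frac{12 + L}{L}$)
$y{\left(E \right)} = - \frac{7}{5}$ ($y{\left(E \right)} = \frac{12 - 5}{-5} = \left(- \frac{1}{5}\right) 7 = - \frac{7}{5}$)
$489435 + y{\left(478 \right)} = 489435 - \frac{7}{5} = \frac{2447168}{5}$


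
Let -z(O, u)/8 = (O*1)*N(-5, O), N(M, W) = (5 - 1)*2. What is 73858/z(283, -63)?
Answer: -36929/9056 ≈ -4.0779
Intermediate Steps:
N(M, W) = 8 (N(M, W) = 4*2 = 8)
z(O, u) = -64*O (z(O, u) = -8*O*1*8 = -8*O*8 = -64*O)
73858/z(283, -63) = 73858/((-64*283)) = 73858/(-18112) = 73858*(-1/18112) = -36929/9056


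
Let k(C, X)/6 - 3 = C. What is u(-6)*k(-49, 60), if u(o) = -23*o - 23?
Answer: -31740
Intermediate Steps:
u(o) = -23 - 23*o
k(C, X) = 18 + 6*C
u(-6)*k(-49, 60) = (-23 - 23*(-6))*(18 + 6*(-49)) = (-23 + 138)*(18 - 294) = 115*(-276) = -31740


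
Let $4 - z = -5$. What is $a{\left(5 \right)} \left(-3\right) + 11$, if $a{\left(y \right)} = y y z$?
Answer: $-664$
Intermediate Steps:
$z = 9$ ($z = 4 - -5 = 4 + 5 = 9$)
$a{\left(y \right)} = 9 y^{2}$ ($a{\left(y \right)} = y y 9 = y^{2} \cdot 9 = 9 y^{2}$)
$a{\left(5 \right)} \left(-3\right) + 11 = 9 \cdot 5^{2} \left(-3\right) + 11 = 9 \cdot 25 \left(-3\right) + 11 = 225 \left(-3\right) + 11 = -675 + 11 = -664$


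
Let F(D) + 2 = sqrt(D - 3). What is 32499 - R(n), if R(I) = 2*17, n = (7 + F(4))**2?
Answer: 32465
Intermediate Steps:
F(D) = -2 + sqrt(-3 + D) (F(D) = -2 + sqrt(D - 3) = -2 + sqrt(-3 + D))
n = 36 (n = (7 + (-2 + sqrt(-3 + 4)))**2 = (7 + (-2 + sqrt(1)))**2 = (7 + (-2 + 1))**2 = (7 - 1)**2 = 6**2 = 36)
R(I) = 34
32499 - R(n) = 32499 - 1*34 = 32499 - 34 = 32465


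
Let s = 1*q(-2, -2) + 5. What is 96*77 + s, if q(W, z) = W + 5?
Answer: 7400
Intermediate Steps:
q(W, z) = 5 + W
s = 8 (s = 1*(5 - 2) + 5 = 1*3 + 5 = 3 + 5 = 8)
96*77 + s = 96*77 + 8 = 7392 + 8 = 7400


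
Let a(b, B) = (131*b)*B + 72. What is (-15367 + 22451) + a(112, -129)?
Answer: -1885532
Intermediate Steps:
a(b, B) = 72 + 131*B*b (a(b, B) = 131*B*b + 72 = 72 + 131*B*b)
(-15367 + 22451) + a(112, -129) = (-15367 + 22451) + (72 + 131*(-129)*112) = 7084 + (72 - 1892688) = 7084 - 1892616 = -1885532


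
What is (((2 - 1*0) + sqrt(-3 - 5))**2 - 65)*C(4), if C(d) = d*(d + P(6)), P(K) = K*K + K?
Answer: -12696 + 1472*I*sqrt(2) ≈ -12696.0 + 2081.7*I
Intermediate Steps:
P(K) = K + K**2 (P(K) = K**2 + K = K + K**2)
C(d) = d*(42 + d) (C(d) = d*(d + 6*(1 + 6)) = d*(d + 6*7) = d*(d + 42) = d*(42 + d))
(((2 - 1*0) + sqrt(-3 - 5))**2 - 65)*C(4) = (((2 - 1*0) + sqrt(-3 - 5))**2 - 65)*(4*(42 + 4)) = (((2 + 0) + sqrt(-8))**2 - 65)*(4*46) = ((2 + 2*I*sqrt(2))**2 - 65)*184 = (-65 + (2 + 2*I*sqrt(2))**2)*184 = -11960 + 184*(2 + 2*I*sqrt(2))**2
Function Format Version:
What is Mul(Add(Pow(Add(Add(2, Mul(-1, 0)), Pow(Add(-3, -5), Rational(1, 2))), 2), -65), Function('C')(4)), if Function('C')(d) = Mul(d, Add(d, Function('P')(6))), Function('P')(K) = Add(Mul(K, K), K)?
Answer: Add(-12696, Mul(1472, I, Pow(2, Rational(1, 2)))) ≈ Add(-12696., Mul(2081.7, I))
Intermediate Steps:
Function('P')(K) = Add(K, Pow(K, 2)) (Function('P')(K) = Add(Pow(K, 2), K) = Add(K, Pow(K, 2)))
Function('C')(d) = Mul(d, Add(42, d)) (Function('C')(d) = Mul(d, Add(d, Mul(6, Add(1, 6)))) = Mul(d, Add(d, Mul(6, 7))) = Mul(d, Add(d, 42)) = Mul(d, Add(42, d)))
Mul(Add(Pow(Add(Add(2, Mul(-1, 0)), Pow(Add(-3, -5), Rational(1, 2))), 2), -65), Function('C')(4)) = Mul(Add(Pow(Add(Add(2, Mul(-1, 0)), Pow(Add(-3, -5), Rational(1, 2))), 2), -65), Mul(4, Add(42, 4))) = Mul(Add(Pow(Add(Add(2, 0), Pow(-8, Rational(1, 2))), 2), -65), Mul(4, 46)) = Mul(Add(Pow(Add(2, Mul(2, I, Pow(2, Rational(1, 2)))), 2), -65), 184) = Mul(Add(-65, Pow(Add(2, Mul(2, I, Pow(2, Rational(1, 2)))), 2)), 184) = Add(-11960, Mul(184, Pow(Add(2, Mul(2, I, Pow(2, Rational(1, 2)))), 2)))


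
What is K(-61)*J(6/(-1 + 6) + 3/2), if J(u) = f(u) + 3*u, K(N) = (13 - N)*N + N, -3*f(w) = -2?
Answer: -80215/2 ≈ -40108.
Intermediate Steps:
f(w) = ⅔ (f(w) = -⅓*(-2) = ⅔)
K(N) = N + N*(13 - N) (K(N) = N*(13 - N) + N = N + N*(13 - N))
J(u) = ⅔ + 3*u
K(-61)*J(6/(-1 + 6) + 3/2) = (-61*(14 - 1*(-61)))*(⅔ + 3*(6/(-1 + 6) + 3/2)) = (-61*(14 + 61))*(⅔ + 3*(6/5 + 3*(½))) = (-61*75)*(⅔ + 3*(6*(⅕) + 3/2)) = -4575*(⅔ + 3*(6/5 + 3/2)) = -4575*(⅔ + 3*(27/10)) = -4575*(⅔ + 81/10) = -4575*263/30 = -80215/2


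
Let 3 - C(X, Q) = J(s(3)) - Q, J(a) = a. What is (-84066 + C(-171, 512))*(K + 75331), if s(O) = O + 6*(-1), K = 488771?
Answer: -47129593896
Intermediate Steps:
s(O) = -6 + O (s(O) = O - 6 = -6 + O)
C(X, Q) = 6 + Q (C(X, Q) = 3 - ((-6 + 3) - Q) = 3 - (-3 - Q) = 3 + (3 + Q) = 6 + Q)
(-84066 + C(-171, 512))*(K + 75331) = (-84066 + (6 + 512))*(488771 + 75331) = (-84066 + 518)*564102 = -83548*564102 = -47129593896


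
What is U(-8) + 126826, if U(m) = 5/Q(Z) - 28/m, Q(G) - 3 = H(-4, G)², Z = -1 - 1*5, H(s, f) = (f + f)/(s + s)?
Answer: 5326879/42 ≈ 1.2683e+5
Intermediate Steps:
H(s, f) = f/s (H(s, f) = (2*f)/((2*s)) = (2*f)*(1/(2*s)) = f/s)
Z = -6 (Z = -1 - 5 = -6)
Q(G) = 3 + G²/16 (Q(G) = 3 + (G/(-4))² = 3 + (G*(-¼))² = 3 + (-G/4)² = 3 + G²/16)
U(m) = 20/21 - 28/m (U(m) = 5/(3 + (1/16)*(-6)²) - 28/m = 5/(3 + (1/16)*36) - 28/m = 5/(3 + 9/4) - 28/m = 5/(21/4) - 28/m = 5*(4/21) - 28/m = 20/21 - 28/m)
U(-8) + 126826 = (20/21 - 28/(-8)) + 126826 = (20/21 - 28*(-⅛)) + 126826 = (20/21 + 7/2) + 126826 = 187/42 + 126826 = 5326879/42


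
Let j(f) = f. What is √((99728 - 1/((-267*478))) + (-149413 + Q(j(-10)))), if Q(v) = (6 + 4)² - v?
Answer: I*√807497225425074/127626 ≈ 222.65*I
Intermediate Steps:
Q(v) = 100 - v (Q(v) = 10² - v = 100 - v)
√((99728 - 1/((-267*478))) + (-149413 + Q(j(-10)))) = √((99728 - 1/((-267*478))) + (-149413 + (100 - 1*(-10)))) = √((99728 - 1/(-127626)) + (-149413 + (100 + 10))) = √((99728 - 1*(-1/127626)) + (-149413 + 110)) = √((99728 + 1/127626) - 149303) = √(12727885729/127626 - 149303) = √(-6327058949/127626) = I*√807497225425074/127626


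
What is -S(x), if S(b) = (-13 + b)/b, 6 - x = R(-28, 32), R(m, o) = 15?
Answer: -22/9 ≈ -2.4444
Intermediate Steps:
x = -9 (x = 6 - 1*15 = 6 - 15 = -9)
-S(x) = -(-13 - 9)/(-9) = -(-1)*(-22)/9 = -1*22/9 = -22/9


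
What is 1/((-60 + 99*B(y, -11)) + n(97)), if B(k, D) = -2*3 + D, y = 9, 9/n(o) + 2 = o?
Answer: -95/165576 ≈ -0.00057375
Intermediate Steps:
n(o) = 9/(-2 + o)
B(k, D) = -6 + D
1/((-60 + 99*B(y, -11)) + n(97)) = 1/((-60 + 99*(-6 - 11)) + 9/(-2 + 97)) = 1/((-60 + 99*(-17)) + 9/95) = 1/((-60 - 1683) + 9*(1/95)) = 1/(-1743 + 9/95) = 1/(-165576/95) = -95/165576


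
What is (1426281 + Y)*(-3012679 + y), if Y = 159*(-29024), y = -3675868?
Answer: 21326666208645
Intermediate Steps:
Y = -4614816
(1426281 + Y)*(-3012679 + y) = (1426281 - 4614816)*(-3012679 - 3675868) = -3188535*(-6688547) = 21326666208645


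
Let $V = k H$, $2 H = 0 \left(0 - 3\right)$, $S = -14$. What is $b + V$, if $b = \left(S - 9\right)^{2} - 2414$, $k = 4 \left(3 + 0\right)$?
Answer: $-1885$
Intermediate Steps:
$k = 12$ ($k = 4 \cdot 3 = 12$)
$H = 0$ ($H = \frac{0 \left(0 - 3\right)}{2} = \frac{0 \left(-3\right)}{2} = \frac{1}{2} \cdot 0 = 0$)
$V = 0$ ($V = 12 \cdot 0 = 0$)
$b = -1885$ ($b = \left(-14 - 9\right)^{2} - 2414 = \left(-23\right)^{2} - 2414 = 529 - 2414 = -1885$)
$b + V = -1885 + 0 = -1885$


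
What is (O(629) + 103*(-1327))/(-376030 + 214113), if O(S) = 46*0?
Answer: 136681/161917 ≈ 0.84414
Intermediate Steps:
O(S) = 0
(O(629) + 103*(-1327))/(-376030 + 214113) = (0 + 103*(-1327))/(-376030 + 214113) = (0 - 136681)/(-161917) = -136681*(-1/161917) = 136681/161917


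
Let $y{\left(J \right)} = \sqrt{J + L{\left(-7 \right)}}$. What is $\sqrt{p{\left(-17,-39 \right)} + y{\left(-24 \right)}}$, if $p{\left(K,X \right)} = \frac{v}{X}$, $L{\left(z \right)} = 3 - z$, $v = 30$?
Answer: $\frac{\sqrt{-130 + 169 i \sqrt{14}}}{13} \approx 1.235 + 1.5148 i$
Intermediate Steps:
$p{\left(K,X \right)} = \frac{30}{X}$
$y{\left(J \right)} = \sqrt{10 + J}$ ($y{\left(J \right)} = \sqrt{J + \left(3 - -7\right)} = \sqrt{J + \left(3 + 7\right)} = \sqrt{J + 10} = \sqrt{10 + J}$)
$\sqrt{p{\left(-17,-39 \right)} + y{\left(-24 \right)}} = \sqrt{\frac{30}{-39} + \sqrt{10 - 24}} = \sqrt{30 \left(- \frac{1}{39}\right) + \sqrt{-14}} = \sqrt{- \frac{10}{13} + i \sqrt{14}}$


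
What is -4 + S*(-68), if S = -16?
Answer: 1084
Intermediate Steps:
-4 + S*(-68) = -4 - 16*(-68) = -4 + 1088 = 1084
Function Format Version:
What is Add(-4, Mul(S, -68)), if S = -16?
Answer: 1084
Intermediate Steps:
Add(-4, Mul(S, -68)) = Add(-4, Mul(-16, -68)) = Add(-4, 1088) = 1084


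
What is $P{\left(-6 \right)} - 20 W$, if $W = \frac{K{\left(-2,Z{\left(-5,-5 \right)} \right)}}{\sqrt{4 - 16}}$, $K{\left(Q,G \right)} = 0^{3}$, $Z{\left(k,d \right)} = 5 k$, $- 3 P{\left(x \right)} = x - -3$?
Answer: $1$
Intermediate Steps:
$P{\left(x \right)} = -1 - \frac{x}{3}$ ($P{\left(x \right)} = - \frac{x - -3}{3} = - \frac{x + 3}{3} = - \frac{3 + x}{3} = -1 - \frac{x}{3}$)
$K{\left(Q,G \right)} = 0$
$W = 0$ ($W = \frac{0}{\sqrt{4 - 16}} = \frac{0}{\sqrt{-12}} = \frac{0}{2 i \sqrt{3}} = 0 \left(- \frac{i \sqrt{3}}{6}\right) = 0$)
$P{\left(-6 \right)} - 20 W = \left(-1 - -2\right) - 0 = \left(-1 + 2\right) + 0 = 1 + 0 = 1$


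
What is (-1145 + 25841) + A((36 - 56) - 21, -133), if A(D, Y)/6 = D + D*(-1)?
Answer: 24696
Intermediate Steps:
A(D, Y) = 0 (A(D, Y) = 6*(D + D*(-1)) = 6*(D - D) = 6*0 = 0)
(-1145 + 25841) + A((36 - 56) - 21, -133) = (-1145 + 25841) + 0 = 24696 + 0 = 24696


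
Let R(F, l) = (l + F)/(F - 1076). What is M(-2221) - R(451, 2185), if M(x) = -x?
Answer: 1390761/625 ≈ 2225.2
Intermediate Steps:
R(F, l) = (F + l)/(-1076 + F)
M(-2221) - R(451, 2185) = -1*(-2221) - (451 + 2185)/(-1076 + 451) = 2221 - 2636/(-625) = 2221 - (-1)*2636/625 = 2221 - 1*(-2636/625) = 2221 + 2636/625 = 1390761/625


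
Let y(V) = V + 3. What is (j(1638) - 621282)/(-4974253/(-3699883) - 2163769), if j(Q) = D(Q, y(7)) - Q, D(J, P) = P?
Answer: 1152347059765/4002843582387 ≈ 0.28788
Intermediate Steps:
y(V) = 3 + V
j(Q) = 10 - Q (j(Q) = (3 + 7) - Q = 10 - Q)
(j(1638) - 621282)/(-4974253/(-3699883) - 2163769) = ((10 - 1*1638) - 621282)/(-4974253/(-3699883) - 2163769) = ((10 - 1638) - 621282)/(-4974253*(-1/3699883) - 2163769) = (-1628 - 621282)/(4974253/3699883 - 2163769) = -622910/(-8005687164774/3699883) = -622910*(-3699883/8005687164774) = 1152347059765/4002843582387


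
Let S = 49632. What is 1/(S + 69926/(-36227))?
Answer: 36227/1797948538 ≈ 2.0149e-5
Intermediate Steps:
1/(S + 69926/(-36227)) = 1/(49632 + 69926/(-36227)) = 1/(49632 + 69926*(-1/36227)) = 1/(49632 - 69926/36227) = 1/(1797948538/36227) = 36227/1797948538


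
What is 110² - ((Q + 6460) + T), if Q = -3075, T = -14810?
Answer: 23525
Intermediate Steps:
110² - ((Q + 6460) + T) = 110² - ((-3075 + 6460) - 14810) = 12100 - (3385 - 14810) = 12100 - 1*(-11425) = 12100 + 11425 = 23525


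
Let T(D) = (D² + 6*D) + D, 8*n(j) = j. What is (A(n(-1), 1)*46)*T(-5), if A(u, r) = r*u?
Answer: 115/2 ≈ 57.500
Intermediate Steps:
n(j) = j/8
T(D) = D² + 7*D
(A(n(-1), 1)*46)*T(-5) = ((1*((⅛)*(-1)))*46)*(-5*(7 - 5)) = ((1*(-⅛))*46)*(-5*2) = -⅛*46*(-10) = -23/4*(-10) = 115/2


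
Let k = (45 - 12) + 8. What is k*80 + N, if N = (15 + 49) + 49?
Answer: 3393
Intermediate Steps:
k = 41 (k = 33 + 8 = 41)
N = 113 (N = 64 + 49 = 113)
k*80 + N = 41*80 + 113 = 3280 + 113 = 3393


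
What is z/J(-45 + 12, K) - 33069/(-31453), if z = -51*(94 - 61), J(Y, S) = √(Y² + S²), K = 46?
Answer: 33069/31453 - 1683*√3205/3205 ≈ -28.677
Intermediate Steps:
J(Y, S) = √(S² + Y²)
z = -1683 (z = -51*33 = -1683)
z/J(-45 + 12, K) - 33069/(-31453) = -1683/√(46² + (-45 + 12)²) - 33069/(-31453) = -1683/√(2116 + (-33)²) - 33069*(-1/31453) = -1683/√(2116 + 1089) + 33069/31453 = -1683*√3205/3205 + 33069/31453 = 33069/31453 - 1683*√3205/3205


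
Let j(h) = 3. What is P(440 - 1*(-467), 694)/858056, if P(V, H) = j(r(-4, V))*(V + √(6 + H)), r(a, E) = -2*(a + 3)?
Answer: 2721/858056 + 15*√7/429028 ≈ 0.0032636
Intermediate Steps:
r(a, E) = -6 - 2*a (r(a, E) = -2*(3 + a) = -6 - 2*a)
P(V, H) = 3*V + 3*√(6 + H) (P(V, H) = 3*(V + √(6 + H)) = 3*V + 3*√(6 + H))
P(440 - 1*(-467), 694)/858056 = (3*(440 - 1*(-467)) + 3*√(6 + 694))/858056 = (3*(440 + 467) + 3*√700)*(1/858056) = (3*907 + 3*(10*√7))*(1/858056) = (2721 + 30*√7)*(1/858056) = 2721/858056 + 15*√7/429028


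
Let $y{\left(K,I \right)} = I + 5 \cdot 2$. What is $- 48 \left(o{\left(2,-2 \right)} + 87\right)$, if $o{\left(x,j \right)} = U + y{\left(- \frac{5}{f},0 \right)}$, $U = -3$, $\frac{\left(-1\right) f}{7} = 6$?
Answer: $-4512$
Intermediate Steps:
$f = -42$ ($f = \left(-7\right) 6 = -42$)
$y{\left(K,I \right)} = 10 + I$ ($y{\left(K,I \right)} = I + 10 = 10 + I$)
$o{\left(x,j \right)} = 7$ ($o{\left(x,j \right)} = -3 + \left(10 + 0\right) = -3 + 10 = 7$)
$- 48 \left(o{\left(2,-2 \right)} + 87\right) = - 48 \left(7 + 87\right) = \left(-48\right) 94 = -4512$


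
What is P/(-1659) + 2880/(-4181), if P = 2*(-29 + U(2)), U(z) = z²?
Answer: -4568870/6936279 ≈ -0.65869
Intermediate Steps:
P = -50 (P = 2*(-29 + 2²) = 2*(-29 + 4) = 2*(-25) = -50)
P/(-1659) + 2880/(-4181) = -50/(-1659) + 2880/(-4181) = -50*(-1/1659) + 2880*(-1/4181) = 50/1659 - 2880/4181 = -4568870/6936279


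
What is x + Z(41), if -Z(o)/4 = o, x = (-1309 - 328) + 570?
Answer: -1231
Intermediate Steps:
x = -1067 (x = -1637 + 570 = -1067)
Z(o) = -4*o
x + Z(41) = -1067 - 4*41 = -1067 - 164 = -1231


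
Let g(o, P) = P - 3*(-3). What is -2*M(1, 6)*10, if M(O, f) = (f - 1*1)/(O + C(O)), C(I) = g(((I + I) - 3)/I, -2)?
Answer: -25/2 ≈ -12.500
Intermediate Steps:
g(o, P) = 9 + P (g(o, P) = P + 9 = 9 + P)
C(I) = 7 (C(I) = 9 - 2 = 7)
M(O, f) = (-1 + f)/(7 + O) (M(O, f) = (f - 1*1)/(O + 7) = (f - 1)/(7 + O) = (-1 + f)/(7 + O))
-2*M(1, 6)*10 = -2*(-1 + 6)/(7 + 1)*10 = -2*5/8*10 = -5/4*10 = -25/2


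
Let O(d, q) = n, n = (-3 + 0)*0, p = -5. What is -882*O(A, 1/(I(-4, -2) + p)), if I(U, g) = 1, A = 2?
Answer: 0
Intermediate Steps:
n = 0 (n = -3*0 = 0)
O(d, q) = 0
-882*O(A, 1/(I(-4, -2) + p)) = -882*0 = 0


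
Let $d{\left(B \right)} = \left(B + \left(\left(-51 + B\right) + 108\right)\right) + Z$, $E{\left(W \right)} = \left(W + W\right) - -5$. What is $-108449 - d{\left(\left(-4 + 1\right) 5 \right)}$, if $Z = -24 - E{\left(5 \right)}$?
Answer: $-108437$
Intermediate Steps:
$E{\left(W \right)} = 5 + 2 W$ ($E{\left(W \right)} = 2 W + 5 = 5 + 2 W$)
$Z = -39$ ($Z = -24 - \left(5 + 2 \cdot 5\right) = -24 - \left(5 + 10\right) = -24 - 15 = -39$)
$d{\left(B \right)} = 18 + 2 B$ ($d{\left(B \right)} = \left(B + \left(\left(-51 + B\right) + 108\right)\right) - 39 = \left(B + \left(57 + B\right)\right) - 39 = \left(57 + 2 B\right) - 39 = 18 + 2 B$)
$-108449 - d{\left(\left(-4 + 1\right) 5 \right)} = -108449 - \left(18 + 2 \left(-4 + 1\right) 5\right) = -108449 - \left(18 + 2 \left(\left(-3\right) 5\right)\right) = -108449 - \left(18 + 2 \left(-15\right)\right) = -108449 - \left(18 - 30\right) = -108449 - -12 = -108449 + 12 = -108437$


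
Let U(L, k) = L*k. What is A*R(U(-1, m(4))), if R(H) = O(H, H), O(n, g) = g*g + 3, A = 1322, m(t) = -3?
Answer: 15864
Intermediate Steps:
O(n, g) = 3 + g² (O(n, g) = g² + 3 = 3 + g²)
R(H) = 3 + H²
A*R(U(-1, m(4))) = 1322*(3 + (-1*(-3))²) = 1322*(3 + 3²) = 1322*(3 + 9) = 1322*12 = 15864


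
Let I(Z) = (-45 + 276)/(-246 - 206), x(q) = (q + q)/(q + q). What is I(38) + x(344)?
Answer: 221/452 ≈ 0.48894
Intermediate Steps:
x(q) = 1 (x(q) = (2*q)/((2*q)) = (2*q)*(1/(2*q)) = 1)
I(Z) = -231/452 (I(Z) = 231/(-452) = 231*(-1/452) = -231/452)
I(38) + x(344) = -231/452 + 1 = 221/452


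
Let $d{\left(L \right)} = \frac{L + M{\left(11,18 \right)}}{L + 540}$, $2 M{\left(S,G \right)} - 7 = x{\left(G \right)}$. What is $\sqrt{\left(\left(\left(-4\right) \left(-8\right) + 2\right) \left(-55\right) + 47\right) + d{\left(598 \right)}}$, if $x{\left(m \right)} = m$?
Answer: $\frac{i \sqrt{2360170463}}{1138} \approx 42.69 i$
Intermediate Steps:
$M{\left(S,G \right)} = \frac{7}{2} + \frac{G}{2}$
$d{\left(L \right)} = \frac{\frac{25}{2} + L}{540 + L}$ ($d{\left(L \right)} = \frac{L + \left(\frac{7}{2} + \frac{1}{2} \cdot 18\right)}{L + 540} = \frac{L + \left(\frac{7}{2} + 9\right)}{540 + L} = \frac{L + \frac{25}{2}}{540 + L} = \frac{\frac{25}{2} + L}{540 + L}$)
$\sqrt{\left(\left(\left(-4\right) \left(-8\right) + 2\right) \left(-55\right) + 47\right) + d{\left(598 \right)}} = \sqrt{\left(\left(\left(-4\right) \left(-8\right) + 2\right) \left(-55\right) + 47\right) + \frac{\frac{25}{2} + 598}{540 + 598}} = \sqrt{\left(\left(32 + 2\right) \left(-55\right) + 47\right) + \frac{1}{1138} \cdot \frac{1221}{2}} = \sqrt{\left(34 \left(-55\right) + 47\right) + \frac{1}{1138} \cdot \frac{1221}{2}} = \sqrt{\left(-1870 + 47\right) + \frac{1221}{2276}} = \sqrt{-1823 + \frac{1221}{2276}} = \sqrt{- \frac{4147927}{2276}} = \frac{i \sqrt{2360170463}}{1138}$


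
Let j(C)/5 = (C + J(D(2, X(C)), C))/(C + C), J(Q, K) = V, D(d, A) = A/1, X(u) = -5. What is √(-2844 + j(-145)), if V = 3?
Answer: I*√2389745/29 ≈ 53.306*I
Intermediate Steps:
D(d, A) = A (D(d, A) = A*1 = A)
J(Q, K) = 3
j(C) = 5*(3 + C)/(2*C) (j(C) = 5*((C + 3)/(C + C)) = 5*((3 + C)/((2*C))) = 5*((3 + C)*(1/(2*C))) = 5*((3 + C)/(2*C)) = 5*(3 + C)/(2*C))
√(-2844 + j(-145)) = √(-2844 + (5/2)*(3 - 145)/(-145)) = √(-2844 + (5/2)*(-1/145)*(-142)) = √(-2844 + 71/29) = √(-82405/29) = I*√2389745/29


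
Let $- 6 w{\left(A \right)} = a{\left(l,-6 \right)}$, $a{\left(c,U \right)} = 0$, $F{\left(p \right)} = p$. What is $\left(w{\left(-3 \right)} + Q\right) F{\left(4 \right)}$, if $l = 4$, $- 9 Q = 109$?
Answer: $- \frac{436}{9} \approx -48.444$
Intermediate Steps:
$Q = - \frac{109}{9}$ ($Q = \left(- \frac{1}{9}\right) 109 = - \frac{109}{9} \approx -12.111$)
$w{\left(A \right)} = 0$ ($w{\left(A \right)} = \left(- \frac{1}{6}\right) 0 = 0$)
$\left(w{\left(-3 \right)} + Q\right) F{\left(4 \right)} = \left(0 - \frac{109}{9}\right) 4 = \left(- \frac{109}{9}\right) 4 = - \frac{436}{9}$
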